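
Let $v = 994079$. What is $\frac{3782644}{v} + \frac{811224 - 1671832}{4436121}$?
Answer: $\frac{15924754143892}{4409854727559} \approx 3.6112$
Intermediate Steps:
$\frac{3782644}{v} + \frac{811224 - 1671832}{4436121} = \frac{3782644}{994079} + \frac{811224 - 1671832}{4436121} = 3782644 \cdot \frac{1}{994079} + \left(811224 - 1671832\right) \frac{1}{4436121} = \frac{3782644}{994079} - \frac{860608}{4436121} = \frac{15924754143892}{4409854727559}$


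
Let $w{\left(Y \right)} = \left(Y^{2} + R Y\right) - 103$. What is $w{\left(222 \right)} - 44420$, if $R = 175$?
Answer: $43611$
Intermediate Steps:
$w{\left(Y \right)} = -103 + Y^{2} + 175 Y$ ($w{\left(Y \right)} = \left(Y^{2} + 175 Y\right) - 103 = -103 + Y^{2} + 175 Y$)
$w{\left(222 \right)} - 44420 = \left(-103 + 222^{2} + 175 \cdot 222\right) - 44420 = \left(-103 + 49284 + 38850\right) - 44420 = 88031 - 44420 = 43611$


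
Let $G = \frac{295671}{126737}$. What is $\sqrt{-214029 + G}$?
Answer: $\frac{i \sqrt{3437753507458374}}{126737} \approx 462.63 i$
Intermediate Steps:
$G = \frac{295671}{126737}$ ($G = 295671 \cdot \frac{1}{126737} = \frac{295671}{126737} \approx 2.333$)
$\sqrt{-214029 + G} = \sqrt{-214029 + \frac{295671}{126737}} = \sqrt{- \frac{27125097702}{126737}} = \frac{i \sqrt{3437753507458374}}{126737}$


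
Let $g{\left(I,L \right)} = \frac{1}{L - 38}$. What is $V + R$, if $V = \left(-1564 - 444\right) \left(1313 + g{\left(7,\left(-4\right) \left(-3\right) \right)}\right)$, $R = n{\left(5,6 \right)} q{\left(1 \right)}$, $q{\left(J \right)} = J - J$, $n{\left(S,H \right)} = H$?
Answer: $- \frac{34273548}{13} \approx -2.6364 \cdot 10^{6}$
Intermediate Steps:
$g{\left(I,L \right)} = \frac{1}{-38 + L}$
$q{\left(J \right)} = 0$
$R = 0$ ($R = 6 \cdot 0 = 0$)
$V = - \frac{34273548}{13}$ ($V = \left(-1564 - 444\right) \left(1313 + \frac{1}{-38 - -12}\right) = - 2008 \left(1313 + \frac{1}{-38 + 12}\right) = - 2008 \left(1313 + \frac{1}{-26}\right) = - 2008 \left(1313 - \frac{1}{26}\right) = \left(-2008\right) \frac{34137}{26} = - \frac{34273548}{13} \approx -2.6364 \cdot 10^{6}$)
$V + R = - \frac{34273548}{13} + 0 = - \frac{34273548}{13}$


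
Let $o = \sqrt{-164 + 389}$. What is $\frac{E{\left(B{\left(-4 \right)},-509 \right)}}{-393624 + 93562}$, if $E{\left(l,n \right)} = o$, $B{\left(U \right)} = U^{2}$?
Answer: $- \frac{15}{300062} \approx -4.999 \cdot 10^{-5}$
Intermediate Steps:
$o = 15$ ($o = \sqrt{225} = 15$)
$E{\left(l,n \right)} = 15$
$\frac{E{\left(B{\left(-4 \right)},-509 \right)}}{-393624 + 93562} = \frac{15}{-393624 + 93562} = \frac{15}{-300062} = 15 \left(- \frac{1}{300062}\right) = - \frac{15}{300062}$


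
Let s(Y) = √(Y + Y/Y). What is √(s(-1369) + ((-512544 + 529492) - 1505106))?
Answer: √(-1488158 + 6*I*√38) ≈ 0.02 + 1219.9*I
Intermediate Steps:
s(Y) = √(1 + Y) (s(Y) = √(Y + 1) = √(1 + Y))
√(s(-1369) + ((-512544 + 529492) - 1505106)) = √(√(1 - 1369) + ((-512544 + 529492) - 1505106)) = √(√(-1368) + (16948 - 1505106)) = √(6*I*√38 - 1488158) = √(-1488158 + 6*I*√38)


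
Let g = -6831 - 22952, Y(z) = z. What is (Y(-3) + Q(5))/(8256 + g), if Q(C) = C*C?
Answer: -2/1957 ≈ -0.0010220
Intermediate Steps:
Q(C) = C**2
g = -29783
(Y(-3) + Q(5))/(8256 + g) = (-3 + 5**2)/(8256 - 29783) = (-3 + 25)/(-21527) = 22*(-1/21527) = -2/1957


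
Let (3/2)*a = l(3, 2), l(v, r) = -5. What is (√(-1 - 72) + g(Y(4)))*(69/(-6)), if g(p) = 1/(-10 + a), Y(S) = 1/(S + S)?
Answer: 69/80 - 23*I*√73/2 ≈ 0.8625 - 98.256*I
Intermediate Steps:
a = -10/3 (a = (⅔)*(-5) = -10/3 ≈ -3.3333)
Y(S) = 1/(2*S)
g(p) = -3/40 (g(p) = 1/(-10 - 10/3) = 1/(-40/3) = -3/40)
(√(-1 - 72) + g(Y(4)))*(69/(-6)) = (√(-1 - 72) - 3/40)*(69/(-6)) = (√(-73) - 3/40)*(69*(-⅙)) = (I*√73 - 3/40)*(-23/2) = (-3/40 + I*√73)*(-23/2) = 69/80 - 23*I*√73/2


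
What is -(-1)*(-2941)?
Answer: -2941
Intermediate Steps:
-(-1)*(-2941) = -1*2941 = -2941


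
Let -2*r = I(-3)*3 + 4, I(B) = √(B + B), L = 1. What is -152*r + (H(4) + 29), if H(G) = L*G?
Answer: 337 + 228*I*√6 ≈ 337.0 + 558.48*I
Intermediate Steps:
H(G) = G (H(G) = 1*G = G)
I(B) = √2*√B (I(B) = √(2*B) = √2*√B)
r = -2 - 3*I*√6/2 (r = -((√2*√(-3))*3 + 4)/2 = -((√2*(I*√3))*3 + 4)/2 = -((I*√6)*3 + 4)/2 = -(3*I*√6 + 4)/2 = -(4 + 3*I*√6)/2 = -2 - 3*I*√6/2 ≈ -2.0 - 3.6742*I)
-152*r + (H(4) + 29) = -152*(-2 - 3*I*√6/2) + (4 + 29) = (304 + 228*I*√6) + 33 = 337 + 228*I*√6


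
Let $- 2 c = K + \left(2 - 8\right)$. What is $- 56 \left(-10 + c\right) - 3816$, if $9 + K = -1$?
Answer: $-3704$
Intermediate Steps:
$K = -10$ ($K = -9 - 1 = -10$)
$c = 8$ ($c = - \frac{-10 + \left(2 - 8\right)}{2} = - \frac{-10 - 6}{2} = \left(- \frac{1}{2}\right) \left(-16\right) = 8$)
$- 56 \left(-10 + c\right) - 3816 = - 56 \left(-10 + 8\right) - 3816 = \left(-56\right) \left(-2\right) - 3816 = 112 - 3816 = -3704$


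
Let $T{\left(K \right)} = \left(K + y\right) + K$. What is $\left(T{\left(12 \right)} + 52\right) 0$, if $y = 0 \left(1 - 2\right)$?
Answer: $0$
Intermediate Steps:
$y = 0$ ($y = 0 \left(-1\right) = 0$)
$T{\left(K \right)} = 2 K$ ($T{\left(K \right)} = \left(K + 0\right) + K = K + K = 2 K$)
$\left(T{\left(12 \right)} + 52\right) 0 = \left(2 \cdot 12 + 52\right) 0 = \left(24 + 52\right) 0 = 76 \cdot 0 = 0$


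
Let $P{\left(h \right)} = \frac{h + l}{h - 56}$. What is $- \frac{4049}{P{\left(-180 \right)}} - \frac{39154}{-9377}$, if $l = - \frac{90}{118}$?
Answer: $- \frac{528241516642}{100005705} \approx -5282.1$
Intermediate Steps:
$l = - \frac{45}{59}$ ($l = \left(-90\right) \frac{1}{118} = - \frac{45}{59} \approx -0.76271$)
$P{\left(h \right)} = \frac{- \frac{45}{59} + h}{-56 + h}$ ($P{\left(h \right)} = \frac{h - \frac{45}{59}}{h - 56} = \frac{- \frac{45}{59} + h}{-56 + h}$)
$- \frac{4049}{P{\left(-180 \right)}} - \frac{39154}{-9377} = - \frac{4049}{\frac{1}{-56 - 180} \left(- \frac{45}{59} - 180\right)} - \frac{39154}{-9377} = - \frac{4049}{\frac{1}{-236} \left(- \frac{10665}{59}\right)} - - \frac{39154}{9377} = - \frac{4049}{\left(- \frac{1}{236}\right) \left(- \frac{10665}{59}\right)} + \frac{39154}{9377} = - \frac{4049}{\frac{10665}{13924}} + \frac{39154}{9377} = \left(-4049\right) \frac{13924}{10665} + \frac{39154}{9377} = - \frac{56378276}{10665} + \frac{39154}{9377} = - \frac{528241516642}{100005705}$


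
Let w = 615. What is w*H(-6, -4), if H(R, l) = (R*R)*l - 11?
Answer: -95325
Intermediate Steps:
H(R, l) = -11 + l*R² (H(R, l) = R²*l - 11 = l*R² - 11 = -11 + l*R²)
w*H(-6, -4) = 615*(-11 - 4*(-6)²) = 615*(-11 - 4*36) = 615*(-11 - 144) = 615*(-155) = -95325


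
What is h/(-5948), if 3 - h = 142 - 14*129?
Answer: -1667/5948 ≈ -0.28026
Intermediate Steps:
h = 1667 (h = 3 - (142 - 14*129) = 3 - (142 - 1806) = 3 - 1*(-1664) = 3 + 1664 = 1667)
h/(-5948) = 1667/(-5948) = 1667*(-1/5948) = -1667/5948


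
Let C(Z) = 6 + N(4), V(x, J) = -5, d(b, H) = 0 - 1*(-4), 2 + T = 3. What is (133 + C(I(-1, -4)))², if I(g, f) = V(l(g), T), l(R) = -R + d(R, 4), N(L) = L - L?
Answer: 19321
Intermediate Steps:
T = 1 (T = -2 + 3 = 1)
N(L) = 0
d(b, H) = 4 (d(b, H) = 0 + 4 = 4)
l(R) = 4 - R (l(R) = -R + 4 = 4 - R)
I(g, f) = -5
C(Z) = 6 (C(Z) = 6 + 0 = 6)
(133 + C(I(-1, -4)))² = (133 + 6)² = 139² = 19321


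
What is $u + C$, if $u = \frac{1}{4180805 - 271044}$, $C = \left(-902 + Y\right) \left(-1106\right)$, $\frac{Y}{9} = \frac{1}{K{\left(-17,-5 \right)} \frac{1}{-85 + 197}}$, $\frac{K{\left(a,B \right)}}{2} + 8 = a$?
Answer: $\frac{99690006883989}{97744025} \approx 1.0199 \cdot 10^{6}$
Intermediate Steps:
$K{\left(a,B \right)} = -16 + 2 a$
$Y = - \frac{504}{25}$ ($Y = \frac{9}{\left(-16 + 2 \left(-17\right)\right) \frac{1}{-85 + 197}} = \frac{9}{\left(-16 - 34\right) \frac{1}{112}} = \frac{9}{\left(-50\right) \frac{1}{112}} = \frac{9}{- \frac{25}{56}} = 9 \left(- \frac{56}{25}\right) = - \frac{504}{25} \approx -20.16$)
$C = \frac{25497724}{25}$ ($C = \left(-902 - \frac{504}{25}\right) \left(-1106\right) = \left(- \frac{23054}{25}\right) \left(-1106\right) = \frac{25497724}{25} \approx 1.0199 \cdot 10^{6}$)
$u = \frac{1}{3909761} \approx 2.5577 \cdot 10^{-7}$
$u + C = \frac{1}{3909761} + \frac{25497724}{25} = \frac{99690006883989}{97744025}$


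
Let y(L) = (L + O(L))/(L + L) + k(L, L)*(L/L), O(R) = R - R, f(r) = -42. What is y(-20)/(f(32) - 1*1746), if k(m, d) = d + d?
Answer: 79/3576 ≈ 0.022092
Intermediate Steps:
k(m, d) = 2*d
O(R) = 0
y(L) = ½ + 2*L (y(L) = (L + 0)/(L + L) + (2*L)*(L/L) = L/((2*L)) + (2*L)*1 = L*(1/(2*L)) + 2*L = ½ + 2*L)
y(-20)/(f(32) - 1*1746) = (½ + 2*(-20))/(-42 - 1*1746) = (½ - 40)/(-42 - 1746) = -79/2/(-1788) = -79/2*(-1/1788) = 79/3576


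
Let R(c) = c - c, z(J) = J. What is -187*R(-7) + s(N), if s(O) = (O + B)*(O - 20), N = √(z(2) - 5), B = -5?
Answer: 97 - 25*I*√3 ≈ 97.0 - 43.301*I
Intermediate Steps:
N = I*√3 (N = √(2 - 5) = √(-3) = I*√3 ≈ 1.732*I)
s(O) = (-20 + O)*(-5 + O) (s(O) = (O - 5)*(O - 20) = (-5 + O)*(-20 + O) = (-20 + O)*(-5 + O))
R(c) = 0
-187*R(-7) + s(N) = -187*0 + (100 + (I*√3)² - 25*I*√3) = 0 + (100 - 3 - 25*I*√3) = 0 + (97 - 25*I*√3) = 97 - 25*I*√3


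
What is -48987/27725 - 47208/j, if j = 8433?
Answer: -573983057/77934975 ≈ -7.3649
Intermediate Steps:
-48987/27725 - 47208/j = -48987/27725 - 47208/8433 = -48987*1/27725 - 47208*1/8433 = -48987/27725 - 15736/2811 = -573983057/77934975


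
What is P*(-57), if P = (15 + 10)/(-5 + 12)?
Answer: -1425/7 ≈ -203.57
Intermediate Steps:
P = 25/7 ≈ 3.5714
P*(-57) = (25/7)*(-57) = -1425/7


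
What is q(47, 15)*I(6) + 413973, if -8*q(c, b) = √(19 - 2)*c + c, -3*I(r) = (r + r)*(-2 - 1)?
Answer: 827805/2 - 141*√17/2 ≈ 4.1361e+5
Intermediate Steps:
I(r) = 2*r (I(r) = -(r + r)*(-2 - 1)/3 = -2*r*(-3)/3 = -(-2)*r = 2*r)
q(c, b) = -c/8 - c*√17/8 (q(c, b) = -(√(19 - 2)*c + c)/8 = -(√17*c + c)/8 = -(c*√17 + c)/8 = -(c + c*√17)/8 = -c/8 - c*√17/8)
q(47, 15)*I(6) + 413973 = (-⅛*47*(1 + √17))*(2*6) + 413973 = (-47/8 - 47*√17/8)*12 + 413973 = (-141/2 - 141*√17/2) + 413973 = 827805/2 - 141*√17/2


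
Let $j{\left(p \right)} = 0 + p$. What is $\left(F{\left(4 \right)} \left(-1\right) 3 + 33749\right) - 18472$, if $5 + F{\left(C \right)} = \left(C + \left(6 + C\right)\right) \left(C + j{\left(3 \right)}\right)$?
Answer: $14998$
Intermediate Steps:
$j{\left(p \right)} = p$
$F{\left(C \right)} = -5 + \left(3 + C\right) \left(6 + 2 C\right)$ ($F{\left(C \right)} = -5 + \left(C + \left(6 + C\right)\right) \left(C + 3\right) = -5 + \left(6 + 2 C\right) \left(3 + C\right) = -5 + \left(3 + C\right) \left(6 + 2 C\right)$)
$\left(F{\left(4 \right)} \left(-1\right) 3 + 33749\right) - 18472 = \left(\left(13 + 2 \cdot 4^{2} + 12 \cdot 4\right) \left(-1\right) 3 + 33749\right) - 18472 = \left(\left(13 + 2 \cdot 16 + 48\right) \left(-1\right) 3 + 33749\right) - 18472 = \left(\left(13 + 32 + 48\right) \left(-1\right) 3 + 33749\right) - 18472 = \left(93 \left(-1\right) 3 + 33749\right) - 18472 = \left(\left(-93\right) 3 + 33749\right) - 18472 = \left(-279 + 33749\right) - 18472 = 33470 - 18472 = 14998$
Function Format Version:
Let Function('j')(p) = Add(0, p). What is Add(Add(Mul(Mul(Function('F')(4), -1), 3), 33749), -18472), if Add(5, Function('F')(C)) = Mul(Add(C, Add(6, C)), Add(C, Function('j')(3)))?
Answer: 14998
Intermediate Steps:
Function('j')(p) = p
Function('F')(C) = Add(-5, Mul(Add(3, C), Add(6, Mul(2, C)))) (Function('F')(C) = Add(-5, Mul(Add(C, Add(6, C)), Add(C, 3))) = Add(-5, Mul(Add(6, Mul(2, C)), Add(3, C))) = Add(-5, Mul(Add(3, C), Add(6, Mul(2, C)))))
Add(Add(Mul(Mul(Function('F')(4), -1), 3), 33749), -18472) = Add(Add(Mul(Mul(Add(13, Mul(2, Pow(4, 2)), Mul(12, 4)), -1), 3), 33749), -18472) = Add(Add(Mul(Mul(Add(13, Mul(2, 16), 48), -1), 3), 33749), -18472) = Add(Add(Mul(Mul(Add(13, 32, 48), -1), 3), 33749), -18472) = Add(Add(Mul(Mul(93, -1), 3), 33749), -18472) = Add(Add(Mul(-93, 3), 33749), -18472) = Add(Add(-279, 33749), -18472) = Add(33470, -18472) = 14998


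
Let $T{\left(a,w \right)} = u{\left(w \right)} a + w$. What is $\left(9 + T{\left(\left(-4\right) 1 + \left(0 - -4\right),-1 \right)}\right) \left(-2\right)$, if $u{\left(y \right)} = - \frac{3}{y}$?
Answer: $-16$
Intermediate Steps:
$T{\left(a,w \right)} = w - \frac{3 a}{w}$ ($T{\left(a,w \right)} = - \frac{3}{w} a + w = - \frac{3 a}{w} + w = w - \frac{3 a}{w}$)
$\left(9 + T{\left(\left(-4\right) 1 + \left(0 - -4\right),-1 \right)}\right) \left(-2\right) = \left(9 - \left(1 + \frac{3 \left(\left(-4\right) 1 + \left(0 - -4\right)\right)}{-1}\right)\right) \left(-2\right) = \left(9 - \left(1 + 3 \left(-4 + \left(0 + 4\right)\right) \left(-1\right)\right)\right) \left(-2\right) = \left(9 - \left(1 + 3 \left(-4 + 4\right) \left(-1\right)\right)\right) \left(-2\right) = \left(9 - \left(1 + 0 \left(-1\right)\right)\right) \left(-2\right) = \left(9 + \left(-1 + 0\right)\right) \left(-2\right) = \left(9 - 1\right) \left(-2\right) = 8 \left(-2\right) = -16$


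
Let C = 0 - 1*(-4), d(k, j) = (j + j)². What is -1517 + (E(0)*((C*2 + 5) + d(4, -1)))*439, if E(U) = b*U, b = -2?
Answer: -1517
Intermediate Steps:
d(k, j) = 4*j² (d(k, j) = (2*j)² = 4*j²)
C = 4 (C = 0 + 4 = 4)
E(U) = -2*U
-1517 + (E(0)*((C*2 + 5) + d(4, -1)))*439 = -1517 + ((-2*0)*((4*2 + 5) + 4*(-1)²))*439 = -1517 + (0*((8 + 5) + 4*1))*439 = -1517 + (0*(13 + 4))*439 = -1517 + (0*17)*439 = -1517 + 0*439 = -1517 + 0 = -1517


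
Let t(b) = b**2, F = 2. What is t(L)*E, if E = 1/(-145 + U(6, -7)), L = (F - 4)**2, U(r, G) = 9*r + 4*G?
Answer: -16/119 ≈ -0.13445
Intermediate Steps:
U(r, G) = 4*G + 9*r
L = 4 (L = (2 - 4)**2 = (-2)**2 = 4)
E = -1/119 (E = 1/(-145 + (4*(-7) + 9*6)) = 1/(-145 + (-28 + 54)) = 1/(-145 + 26) = 1/(-119) = -1/119 ≈ -0.0084034)
t(L)*E = 4**2*(-1/119) = 16*(-1/119) = -16/119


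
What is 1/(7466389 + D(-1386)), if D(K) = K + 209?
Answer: 1/7465212 ≈ 1.3395e-7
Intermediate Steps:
D(K) = 209 + K
1/(7466389 + D(-1386)) = 1/(7466389 + (209 - 1386)) = 1/(7466389 - 1177) = 1/7465212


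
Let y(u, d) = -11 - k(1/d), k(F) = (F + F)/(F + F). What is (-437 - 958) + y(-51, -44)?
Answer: -1407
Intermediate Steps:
k(F) = 1 (k(F) = (2*F)/((2*F)) = (2*F)*(1/(2*F)) = 1)
y(u, d) = -12 (y(u, d) = -11 - 1*1 = -11 - 1 = -12)
(-437 - 958) + y(-51, -44) = (-437 - 958) - 12 = -1395 - 12 = -1407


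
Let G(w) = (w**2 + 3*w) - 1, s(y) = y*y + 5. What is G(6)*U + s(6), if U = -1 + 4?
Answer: 200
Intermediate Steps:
U = 3
s(y) = 5 + y**2 (s(y) = y**2 + 5 = 5 + y**2)
G(w) = -1 + w**2 + 3*w
G(6)*U + s(6) = (-1 + 6**2 + 3*6)*3 + (5 + 6**2) = (-1 + 36 + 18)*3 + (5 + 36) = 53*3 + 41 = 159 + 41 = 200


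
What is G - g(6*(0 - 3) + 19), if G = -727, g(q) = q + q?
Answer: -729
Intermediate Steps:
g(q) = 2*q
G - g(6*(0 - 3) + 19) = -727 - 2*(6*(0 - 3) + 19) = -727 - 2*(6*(-3) + 19) = -727 - 2*(-18 + 19) = -727 - 2 = -729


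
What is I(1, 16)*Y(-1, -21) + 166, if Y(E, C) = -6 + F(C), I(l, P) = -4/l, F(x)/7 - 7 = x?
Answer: 582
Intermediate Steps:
F(x) = 49 + 7*x
Y(E, C) = 43 + 7*C (Y(E, C) = -6 + (49 + 7*C) = 43 + 7*C)
I(1, 16)*Y(-1, -21) + 166 = (-4/1)*(43 + 7*(-21)) + 166 = (-4*1)*(43 - 147) + 166 = -4*(-104) + 166 = 416 + 166 = 582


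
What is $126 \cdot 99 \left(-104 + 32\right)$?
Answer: $-898128$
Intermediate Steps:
$126 \cdot 99 \left(-104 + 32\right) = 12474 \left(-72\right) = -898128$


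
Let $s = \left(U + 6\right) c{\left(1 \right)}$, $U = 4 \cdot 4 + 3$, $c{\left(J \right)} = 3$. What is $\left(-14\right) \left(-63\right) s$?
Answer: $66150$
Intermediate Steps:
$U = 19$ ($U = 16 + 3 = 19$)
$s = 75$ ($s = \left(19 + 6\right) 3 = 25 \cdot 3 = 75$)
$\left(-14\right) \left(-63\right) s = \left(-14\right) \left(-63\right) 75 = 882 \cdot 75 = 66150$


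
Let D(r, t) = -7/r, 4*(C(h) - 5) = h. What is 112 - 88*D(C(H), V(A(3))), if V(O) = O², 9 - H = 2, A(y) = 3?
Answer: 5488/27 ≈ 203.26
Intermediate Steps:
H = 7 (H = 9 - 1*2 = 9 - 2 = 7)
C(h) = 5 + h/4
112 - 88*D(C(H), V(A(3))) = 112 - (-616)/(5 + (¼)*7) = 112 - (-616)/(5 + 7/4) = 112 - (-616)/27/4 = 112 - (-616)*4/27 = 112 - 88*(-28/27) = 112 + 2464/27 = 5488/27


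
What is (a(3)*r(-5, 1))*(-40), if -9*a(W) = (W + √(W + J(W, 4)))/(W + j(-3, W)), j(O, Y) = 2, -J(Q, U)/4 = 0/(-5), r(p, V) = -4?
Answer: -32/3 - 32*√3/9 ≈ -16.825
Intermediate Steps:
J(Q, U) = 0 (J(Q, U) = -0/(-5) = -0*(-1)/5 = -4*0 = 0)
a(W) = -(W + √W)/(9*(2 + W)) (a(W) = -(W + √(W + 0))/(9*(W + 2)) = -(W + √W)/(9*(2 + W)))
(a(3)*r(-5, 1))*(-40) = (((-1*3 - √3)/(9*(2 + 3)))*(-4))*(-40) = (((⅑)*(-3 - √3)/5)*(-4))*(-40) = (((⅑)*(⅕)*(-3 - √3))*(-4))*(-40) = ((-1/15 - √3/45)*(-4))*(-40) = (4/15 + 4*√3/45)*(-40) = -32/3 - 32*√3/9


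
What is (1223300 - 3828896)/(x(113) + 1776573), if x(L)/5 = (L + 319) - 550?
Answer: -2605596/1775983 ≈ -1.4671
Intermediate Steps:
x(L) = -1155 + 5*L (x(L) = 5*((L + 319) - 550) = 5*((319 + L) - 550) = 5*(-231 + L) = -1155 + 5*L)
(1223300 - 3828896)/(x(113) + 1776573) = (1223300 - 3828896)/((-1155 + 5*113) + 1776573) = -2605596/((-1155 + 565) + 1776573) = -2605596/(-590 + 1776573) = -2605596/1775983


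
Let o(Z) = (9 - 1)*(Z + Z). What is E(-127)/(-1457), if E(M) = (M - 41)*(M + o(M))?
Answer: -362712/1457 ≈ -248.94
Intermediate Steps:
o(Z) = 16*Z (o(Z) = 8*(2*Z) = 16*Z)
E(M) = 17*M*(-41 + M) (E(M) = (M - 41)*(M + 16*M) = (-41 + M)*(17*M) = 17*M*(-41 + M))
E(-127)/(-1457) = (17*(-127)*(-41 - 127))/(-1457) = (17*(-127)*(-168))*(-1/1457) = 362712*(-1/1457) = -362712/1457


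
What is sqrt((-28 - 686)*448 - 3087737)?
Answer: I*sqrt(3407609) ≈ 1846.0*I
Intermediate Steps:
sqrt((-28 - 686)*448 - 3087737) = sqrt(-714*448 - 3087737) = sqrt(-319872 - 3087737) = sqrt(-3407609) = I*sqrt(3407609)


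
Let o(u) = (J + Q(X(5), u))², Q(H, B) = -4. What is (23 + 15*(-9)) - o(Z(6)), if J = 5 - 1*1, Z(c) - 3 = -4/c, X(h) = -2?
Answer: -112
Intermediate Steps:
Z(c) = 3 - 4/c
J = 4 (J = 5 - 1 = 4)
o(u) = 0 (o(u) = (4 - 4)² = 0² = 0)
(23 + 15*(-9)) - o(Z(6)) = (23 + 15*(-9)) - 1*0 = (23 - 135) + 0 = -112 + 0 = -112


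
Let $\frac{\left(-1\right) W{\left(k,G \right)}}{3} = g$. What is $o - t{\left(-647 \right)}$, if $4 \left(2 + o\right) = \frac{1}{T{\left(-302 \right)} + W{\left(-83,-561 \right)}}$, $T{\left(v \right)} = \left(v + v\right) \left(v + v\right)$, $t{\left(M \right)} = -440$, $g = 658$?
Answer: $\frac{635699185}{1451368} \approx 438.0$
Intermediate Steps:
$T{\left(v \right)} = 4 v^{2}$ ($T{\left(v \right)} = 2 v 2 v = 4 v^{2}$)
$W{\left(k,G \right)} = -1974$ ($W{\left(k,G \right)} = \left(-3\right) 658 = -1974$)
$o = - \frac{2902735}{1451368}$ ($o = -2 + \frac{1}{4 \left(4 \left(-302\right)^{2} - 1974\right)} = -2 + \frac{1}{4 \left(4 \cdot 91204 - 1974\right)} = -2 + \frac{1}{4 \left(364816 - 1974\right)} = -2 + \frac{1}{4 \cdot 362842} = -2 + \frac{1}{4} \cdot \frac{1}{362842} = -2 + \frac{1}{1451368} = - \frac{2902735}{1451368} \approx -2.0$)
$o - t{\left(-647 \right)} = - \frac{2902735}{1451368} - -440 = - \frac{2902735}{1451368} + 440 = \frac{635699185}{1451368}$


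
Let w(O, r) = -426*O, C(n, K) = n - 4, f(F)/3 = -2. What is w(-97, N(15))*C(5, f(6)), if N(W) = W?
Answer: 41322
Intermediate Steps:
f(F) = -6 (f(F) = 3*(-2) = -6)
C(n, K) = -4 + n
w(-97, N(15))*C(5, f(6)) = (-426*(-97))*(-4 + 5) = 41322*1 = 41322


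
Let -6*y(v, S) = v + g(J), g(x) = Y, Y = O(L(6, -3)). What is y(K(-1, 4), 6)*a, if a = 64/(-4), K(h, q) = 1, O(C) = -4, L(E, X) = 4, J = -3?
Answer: -8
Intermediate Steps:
Y = -4
g(x) = -4
y(v, S) = ⅔ - v/6 (y(v, S) = -(v - 4)/6 = -(-4 + v)/6 = ⅔ - v/6)
a = -16 (a = 64*(-¼) = -16)
y(K(-1, 4), 6)*a = (⅔ - ⅙*1)*(-16) = (⅔ - ⅙)*(-16) = (½)*(-16) = -8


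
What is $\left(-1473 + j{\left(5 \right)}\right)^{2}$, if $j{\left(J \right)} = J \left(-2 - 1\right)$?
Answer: $2214144$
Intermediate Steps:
$j{\left(J \right)} = - 3 J$ ($j{\left(J \right)} = J \left(-3\right) = - 3 J$)
$\left(-1473 + j{\left(5 \right)}\right)^{2} = \left(-1473 - 15\right)^{2} = \left(-1488\right)^{2} = 2214144$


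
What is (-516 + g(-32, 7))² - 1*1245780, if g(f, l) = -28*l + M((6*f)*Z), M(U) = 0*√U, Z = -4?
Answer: -738836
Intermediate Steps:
M(U) = 0
g(f, l) = -28*l (g(f, l) = -28*l + 0 = -28*l)
(-516 + g(-32, 7))² - 1*1245780 = (-516 - 28*7)² - 1*1245780 = (-516 - 196)² - 1245780 = (-712)² - 1245780 = 506944 - 1245780 = -738836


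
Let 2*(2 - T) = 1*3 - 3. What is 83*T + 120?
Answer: 286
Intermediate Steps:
T = 2 (T = 2 - (1*3 - 3)/2 = 2 - (3 - 3)/2 = 2 - ½*0 = 2 + 0 = 2)
83*T + 120 = 83*2 + 120 = 166 + 120 = 286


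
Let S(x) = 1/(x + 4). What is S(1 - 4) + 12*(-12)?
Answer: -143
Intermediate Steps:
S(x) = 1/(4 + x)
S(1 - 4) + 12*(-12) = 1/(4 + (1 - 4)) + 12*(-12) = 1/(4 - 3) - 144 = 1/1 - 144 = 1 - 144 = -143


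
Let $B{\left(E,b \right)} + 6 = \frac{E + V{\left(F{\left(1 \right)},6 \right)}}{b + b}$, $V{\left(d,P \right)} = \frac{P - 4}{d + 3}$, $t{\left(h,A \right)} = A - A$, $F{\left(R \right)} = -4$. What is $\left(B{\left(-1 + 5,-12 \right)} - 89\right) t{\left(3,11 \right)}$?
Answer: $0$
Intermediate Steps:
$t{\left(h,A \right)} = 0$
$V{\left(d,P \right)} = \frac{-4 + P}{3 + d}$
$B{\left(E,b \right)} = -6 + \frac{-2 + E}{2 b}$ ($B{\left(E,b \right)} = -6 + \frac{E + \frac{-4 + 6}{3 - 4}}{b + b} = -6 + \frac{E + \frac{1}{-1} \cdot 2}{2 b} = -6 + \left(E - 2\right) \frac{1}{2 b} = -6 + \left(-2 + E\right) \frac{1}{2 b} = -6 + \frac{-2 + E}{2 b}$)
$\left(B{\left(-1 + 5,-12 \right)} - 89\right) t{\left(3,11 \right)} = \left(\frac{-2 + \left(-1 + 5\right) - -144}{2 \left(-12\right)} - 89\right) 0 = \left(\frac{1}{2} \left(- \frac{1}{12}\right) \left(-2 + 4 + 144\right) - 89\right) 0 = \left(\frac{1}{2} \left(- \frac{1}{12}\right) 146 - 89\right) 0 = \left(- \frac{73}{12} - 89\right) 0 = \left(- \frac{1141}{12}\right) 0 = 0$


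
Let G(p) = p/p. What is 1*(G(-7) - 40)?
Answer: -39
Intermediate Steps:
G(p) = 1
1*(G(-7) - 40) = 1*(1 - 40) = 1*(-39) = -39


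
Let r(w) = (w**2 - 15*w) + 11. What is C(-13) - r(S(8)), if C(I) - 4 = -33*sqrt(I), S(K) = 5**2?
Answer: -257 - 33*I*sqrt(13) ≈ -257.0 - 118.98*I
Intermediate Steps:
S(K) = 25
C(I) = 4 - 33*sqrt(I)
r(w) = 11 + w**2 - 15*w
C(-13) - r(S(8)) = (4 - 33*I*sqrt(13)) - (11 + 25**2 - 15*25) = (4 - 33*I*sqrt(13)) - (11 + 625 - 375) = (4 - 33*I*sqrt(13)) - 1*261 = (4 - 33*I*sqrt(13)) - 261 = -257 - 33*I*sqrt(13)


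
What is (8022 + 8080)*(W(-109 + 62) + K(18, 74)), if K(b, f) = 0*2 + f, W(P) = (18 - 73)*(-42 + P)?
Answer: 80010838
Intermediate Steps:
W(P) = 2310 - 55*P (W(P) = -55*(-42 + P) = 2310 - 55*P)
K(b, f) = f (K(b, f) = 0 + f = f)
(8022 + 8080)*(W(-109 + 62) + K(18, 74)) = (8022 + 8080)*((2310 - 55*(-109 + 62)) + 74) = 16102*((2310 - 55*(-47)) + 74) = 16102*((2310 + 2585) + 74) = 16102*(4895 + 74) = 16102*4969 = 80010838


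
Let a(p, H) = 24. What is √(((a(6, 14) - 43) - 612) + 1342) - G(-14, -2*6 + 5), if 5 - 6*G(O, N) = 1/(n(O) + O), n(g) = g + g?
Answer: -211/252 + 3*√79 ≈ 25.827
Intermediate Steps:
n(g) = 2*g
G(O, N) = ⅚ - 1/(18*O) (G(O, N) = ⅚ - 1/(6*(2*O + O)) = ⅚ - 1/(3*O)/6 = ⅚ - 1/(18*O))
√(((a(6, 14) - 43) - 612) + 1342) - G(-14, -2*6 + 5) = √(((24 - 43) - 612) + 1342) - (-1 + 15*(-14))/(18*(-14)) = √((-19 - 612) + 1342) - (-1)*(-1 - 210)/(18*14) = √(-631 + 1342) - (-1)*(-211)/(18*14) = √711 - 1*211/252 = 3*√79 - 211/252 = -211/252 + 3*√79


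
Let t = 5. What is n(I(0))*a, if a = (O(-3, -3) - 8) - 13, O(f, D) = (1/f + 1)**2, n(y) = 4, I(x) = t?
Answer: -740/9 ≈ -82.222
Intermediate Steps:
I(x) = 5
O(f, D) = (1 + 1/f)**2
a = -185/9 (a = ((1 - 3)**2/(-3)**2 - 8) - 13 = ((1/9)*(-2)**2 - 8) - 13 = ((1/9)*4 - 8) - 13 = (4/9 - 8) - 13 = -68/9 - 13 = -185/9 ≈ -20.556)
n(I(0))*a = 4*(-185/9) = -740/9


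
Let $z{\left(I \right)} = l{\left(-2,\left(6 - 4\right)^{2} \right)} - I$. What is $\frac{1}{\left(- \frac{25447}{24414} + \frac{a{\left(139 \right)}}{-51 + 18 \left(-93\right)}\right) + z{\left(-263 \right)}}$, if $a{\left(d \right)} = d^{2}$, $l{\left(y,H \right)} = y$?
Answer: $\frac{14038050}{3492064727} \approx 0.00402$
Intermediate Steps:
$z{\left(I \right)} = -2 - I$
$\frac{1}{\left(- \frac{25447}{24414} + \frac{a{\left(139 \right)}}{-51 + 18 \left(-93\right)}\right) + z{\left(-263 \right)}} = \frac{1}{\left(- \frac{25447}{24414} + \frac{139^{2}}{-51 + 18 \left(-93\right)}\right) - -261} = \frac{1}{\left(\left(-25447\right) \frac{1}{24414} + \frac{19321}{-51 - 1674}\right) + \left(-2 + 263\right)} = \frac{1}{\left(- \frac{25447}{24414} + \frac{19321}{-1725}\right) + 261} = \frac{1}{\left(- \frac{25447}{24414} + 19321 \left(- \frac{1}{1725}\right)\right) + 261} = \frac{1}{\left(- \frac{25447}{24414} - \frac{19321}{1725}\right) + 261} = \frac{1}{- \frac{171866323}{14038050} + 261} = \frac{1}{\frac{3492064727}{14038050}} = \frac{14038050}{3492064727}$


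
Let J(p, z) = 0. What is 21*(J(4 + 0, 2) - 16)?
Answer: -336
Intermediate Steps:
21*(J(4 + 0, 2) - 16) = 21*(0 - 16) = 21*(-16) = -336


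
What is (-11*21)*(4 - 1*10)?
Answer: 1386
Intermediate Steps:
(-11*21)*(4 - 1*10) = -231*(4 - 10) = -231*(-6) = 1386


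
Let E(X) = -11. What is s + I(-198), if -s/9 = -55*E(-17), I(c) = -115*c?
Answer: 17325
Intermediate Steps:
s = -5445 (s = -(-495)*(-11) = -9*605 = -5445)
s + I(-198) = -5445 - 115*(-198) = -5445 + 22770 = 17325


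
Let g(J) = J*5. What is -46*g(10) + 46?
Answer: -2254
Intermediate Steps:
g(J) = 5*J
-46*g(10) + 46 = -230*10 + 46 = -46*50 + 46 = -2300 + 46 = -2254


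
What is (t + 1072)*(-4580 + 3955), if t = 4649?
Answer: -3575625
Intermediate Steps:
(t + 1072)*(-4580 + 3955) = (4649 + 1072)*(-4580 + 3955) = 5721*(-625) = -3575625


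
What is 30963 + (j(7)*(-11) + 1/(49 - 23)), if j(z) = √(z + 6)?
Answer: 805039/26 - 11*√13 ≈ 30923.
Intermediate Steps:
j(z) = √(6 + z)
30963 + (j(7)*(-11) + 1/(49 - 23)) = 30963 + (√(6 + 7)*(-11) + 1/(49 - 23)) = 30963 + (√13*(-11) + 1/26) = 30963 + (-11*√13 + 1/26) = 30963 + (1/26 - 11*√13) = 805039/26 - 11*√13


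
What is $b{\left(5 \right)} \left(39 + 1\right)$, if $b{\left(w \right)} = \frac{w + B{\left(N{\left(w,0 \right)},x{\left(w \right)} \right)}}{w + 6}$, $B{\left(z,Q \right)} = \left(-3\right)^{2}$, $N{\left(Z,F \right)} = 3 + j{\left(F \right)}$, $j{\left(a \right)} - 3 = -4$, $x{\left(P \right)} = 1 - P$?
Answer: $\frac{560}{11} \approx 50.909$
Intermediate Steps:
$j{\left(a \right)} = -1$ ($j{\left(a \right)} = 3 - 4 = -1$)
$N{\left(Z,F \right)} = 2$ ($N{\left(Z,F \right)} = 3 - 1 = 2$)
$B{\left(z,Q \right)} = 9$
$b{\left(w \right)} = \frac{9 + w}{6 + w}$ ($b{\left(w \right)} = \frac{w + 9}{w + 6} = \frac{9 + w}{6 + w}$)
$b{\left(5 \right)} \left(39 + 1\right) = \frac{9 + 5}{6 + 5} \left(39 + 1\right) = \frac{1}{11} \cdot 14 \cdot 40 = \frac{14}{11} \cdot 40 = \frac{560}{11}$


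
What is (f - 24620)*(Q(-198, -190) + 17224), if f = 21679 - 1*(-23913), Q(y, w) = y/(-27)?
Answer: 1084126568/3 ≈ 3.6138e+8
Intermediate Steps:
Q(y, w) = -y/27 (Q(y, w) = y*(-1/27) = -y/27)
f = 45592 (f = 21679 + 23913 = 45592)
(f - 24620)*(Q(-198, -190) + 17224) = (45592 - 24620)*(-1/27*(-198) + 17224) = 20972*(22/3 + 17224) = 20972*(51694/3) = 1084126568/3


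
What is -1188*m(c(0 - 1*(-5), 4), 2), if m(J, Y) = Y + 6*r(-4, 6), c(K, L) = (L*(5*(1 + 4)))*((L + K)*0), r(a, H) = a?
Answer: 26136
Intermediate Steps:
c(K, L) = 0 (c(K, L) = (L*(5*5))*((K + L)*0) = (L*25)*0 = (25*L)*0 = 0)
m(J, Y) = -24 + Y (m(J, Y) = Y + 6*(-4) = Y - 24 = -24 + Y)
-1188*m(c(0 - 1*(-5), 4), 2) = -1188*(-24 + 2) = -1188*(-22) = 26136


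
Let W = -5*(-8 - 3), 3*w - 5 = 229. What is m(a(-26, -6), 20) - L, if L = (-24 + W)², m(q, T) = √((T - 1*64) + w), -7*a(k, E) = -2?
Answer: -961 + √34 ≈ -955.17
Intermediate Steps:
w = 78 (w = 5/3 + (⅓)*229 = 5/3 + 229/3 = 78)
a(k, E) = 2/7 (a(k, E) = -⅐*(-2) = 2/7)
W = 55 (W = -5*(-11) = 55)
m(q, T) = √(14 + T) (m(q, T) = √((T - 1*64) + 78) = √((T - 64) + 78) = √((-64 + T) + 78) = √(14 + T))
L = 961 (L = (-24 + 55)² = 31² = 961)
m(a(-26, -6), 20) - L = √(14 + 20) - 1*961 = √34 - 961 = -961 + √34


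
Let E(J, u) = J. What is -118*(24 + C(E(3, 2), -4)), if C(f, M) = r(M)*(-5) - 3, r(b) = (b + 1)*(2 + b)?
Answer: 1062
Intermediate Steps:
r(b) = (1 + b)*(2 + b)
C(f, M) = -13 - 15*M - 5*M**2 (C(f, M) = (2 + M**2 + 3*M)*(-5) - 3 = (-10 - 15*M - 5*M**2) - 3 = -13 - 15*M - 5*M**2)
-118*(24 + C(E(3, 2), -4)) = -118*(24 + (-13 - 15*(-4) - 5*(-4)**2)) = -118*(24 + (-13 + 60 - 5*16)) = -118*(24 + (-13 + 60 - 80)) = -118*(24 - 33) = -118*(-9) = 1062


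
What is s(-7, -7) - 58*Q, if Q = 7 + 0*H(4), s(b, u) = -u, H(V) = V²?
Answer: -399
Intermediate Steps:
Q = 7 (Q = 7 + 0*4² = 7 + 0*16 = 7 + 0 = 7)
s(-7, -7) - 58*Q = -1*(-7) - 58*7 = 7 - 406 = -399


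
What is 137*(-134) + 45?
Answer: -18313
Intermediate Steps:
137*(-134) + 45 = -18358 + 45 = -18313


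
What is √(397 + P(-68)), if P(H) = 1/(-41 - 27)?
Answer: √458915/34 ≈ 19.924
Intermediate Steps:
P(H) = -1/68 (P(H) = 1/(-68) = -1/68)
√(397 + P(-68)) = √(397 - 1/68) = √(26995/68) = √458915/34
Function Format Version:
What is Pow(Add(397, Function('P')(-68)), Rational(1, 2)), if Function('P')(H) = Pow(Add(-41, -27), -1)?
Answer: Mul(Rational(1, 34), Pow(458915, Rational(1, 2))) ≈ 19.924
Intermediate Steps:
Function('P')(H) = Rational(-1, 68) (Function('P')(H) = Pow(-68, -1) = Rational(-1, 68))
Pow(Add(397, Function('P')(-68)), Rational(1, 2)) = Pow(Add(397, Rational(-1, 68)), Rational(1, 2)) = Pow(Rational(26995, 68), Rational(1, 2)) = Mul(Rational(1, 34), Pow(458915, Rational(1, 2)))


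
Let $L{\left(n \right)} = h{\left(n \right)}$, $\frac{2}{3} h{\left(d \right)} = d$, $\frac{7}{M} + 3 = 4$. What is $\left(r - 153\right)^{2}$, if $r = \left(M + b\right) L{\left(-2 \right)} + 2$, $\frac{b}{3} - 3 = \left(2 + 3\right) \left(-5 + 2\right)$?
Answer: $4096$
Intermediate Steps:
$M = 7$ ($M = \frac{7}{-3 + 4} = \frac{7}{1} = 7 \cdot 1 = 7$)
$h{\left(d \right)} = \frac{3 d}{2}$
$b = -36$ ($b = 9 + 3 \left(2 + 3\right) \left(-5 + 2\right) = 9 + 3 \cdot 5 \left(-3\right) = 9 + 3 \left(-15\right) = 9 - 45 = -36$)
$L{\left(n \right)} = \frac{3 n}{2}$
$r = 89$ ($r = \left(7 - 36\right) \frac{3}{2} \left(-2\right) + 2 = \left(-29\right) \left(-3\right) + 2 = 87 + 2 = 89$)
$\left(r - 153\right)^{2} = \left(89 - 153\right)^{2} = \left(-64\right)^{2} = 4096$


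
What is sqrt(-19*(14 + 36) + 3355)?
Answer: sqrt(2405) ≈ 49.041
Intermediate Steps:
sqrt(-19*(14 + 36) + 3355) = sqrt(-19*50 + 3355) = sqrt(-950 + 3355) = sqrt(2405)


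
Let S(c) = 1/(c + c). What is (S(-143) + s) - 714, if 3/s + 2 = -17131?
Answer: -1166215041/1633346 ≈ -714.00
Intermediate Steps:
S(c) = 1/(2*c)
s = -1/5711 (s = 3/(-2 - 17131) = 3/(-17133) = 3*(-1/17133) = -1/5711 ≈ -0.00017510)
(S(-143) + s) - 714 = ((½)/(-143) - 1/5711) - 714 = ((½)*(-1/143) - 1/5711) - 714 = (-1/286 - 1/5711) - 714 = -5997/1633346 - 714 = -1166215041/1633346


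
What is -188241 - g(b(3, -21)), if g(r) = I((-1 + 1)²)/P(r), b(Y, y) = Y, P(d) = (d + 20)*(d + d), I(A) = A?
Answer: -188241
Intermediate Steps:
P(d) = 2*d*(20 + d) (P(d) = (20 + d)*(2*d) = 2*d*(20 + d))
g(r) = 0 (g(r) = (-1 + 1)²/((2*r*(20 + r))) = 0²*(1/(2*r*(20 + r))) = 0*(1/(2*r*(20 + r))) = 0)
-188241 - g(b(3, -21)) = -188241 - 1*0 = -188241 + 0 = -188241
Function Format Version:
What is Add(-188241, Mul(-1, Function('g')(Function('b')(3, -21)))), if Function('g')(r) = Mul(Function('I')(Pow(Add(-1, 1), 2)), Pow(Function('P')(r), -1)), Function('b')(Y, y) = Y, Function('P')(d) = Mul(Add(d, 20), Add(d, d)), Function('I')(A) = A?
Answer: -188241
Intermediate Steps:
Function('P')(d) = Mul(2, d, Add(20, d)) (Function('P')(d) = Mul(Add(20, d), Mul(2, d)) = Mul(2, d, Add(20, d)))
Function('g')(r) = 0 (Function('g')(r) = Mul(Pow(Add(-1, 1), 2), Pow(Mul(2, r, Add(20, r)), -1)) = Mul(Pow(0, 2), Mul(Rational(1, 2), Pow(r, -1), Pow(Add(20, r), -1))) = Mul(0, Mul(Rational(1, 2), Pow(r, -1), Pow(Add(20, r), -1))) = 0)
Add(-188241, Mul(-1, Function('g')(Function('b')(3, -21)))) = Add(-188241, Mul(-1, 0)) = Add(-188241, 0) = -188241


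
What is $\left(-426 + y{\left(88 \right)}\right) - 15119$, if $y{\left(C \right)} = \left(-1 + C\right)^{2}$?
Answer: $-7976$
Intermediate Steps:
$\left(-426 + y{\left(88 \right)}\right) - 15119 = \left(-426 + \left(-1 + 88\right)^{2}\right) - 15119 = \left(-426 + 87^{2}\right) - 15119 = \left(-426 + 7569\right) - 15119 = 7143 - 15119 = -7976$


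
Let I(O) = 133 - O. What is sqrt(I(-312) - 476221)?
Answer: 24*I*sqrt(826) ≈ 689.77*I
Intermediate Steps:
sqrt(I(-312) - 476221) = sqrt((133 - 1*(-312)) - 476221) = sqrt((133 + 312) - 476221) = sqrt(445 - 476221) = sqrt(-475776) = 24*I*sqrt(826)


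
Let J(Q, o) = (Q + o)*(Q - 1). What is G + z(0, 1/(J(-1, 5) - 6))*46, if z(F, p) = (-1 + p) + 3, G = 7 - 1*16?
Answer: 558/7 ≈ 79.714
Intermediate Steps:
J(Q, o) = (-1 + Q)*(Q + o) (J(Q, o) = (Q + o)*(-1 + Q) = (-1 + Q)*(Q + o))
G = -9 (G = 7 - 16 = -9)
z(F, p) = 2 + p
G + z(0, 1/(J(-1, 5) - 6))*46 = -9 + (2 + 1/(((-1)**2 - 1*(-1) - 1*5 - 1*5) - 6))*46 = -9 + (2 + 1/((1 + 1 - 5 - 5) - 6))*46 = -9 + (2 + 1/(-8 - 6))*46 = -9 + (2 + 1/(-14))*46 = -9 + (2 - 1/14)*46 = -9 + (27/14)*46 = -9 + 621/7 = 558/7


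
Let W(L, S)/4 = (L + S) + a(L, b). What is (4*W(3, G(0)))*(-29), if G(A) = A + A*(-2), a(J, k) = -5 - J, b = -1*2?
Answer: 2320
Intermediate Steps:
b = -2
G(A) = -A (G(A) = A - 2*A = -A)
W(L, S) = -20 + 4*S (W(L, S) = 4*((L + S) + (-5 - L)) = 4*(-5 + S) = -20 + 4*S)
(4*W(3, G(0)))*(-29) = (4*(-20 + 4*(-1*0)))*(-29) = (4*(-20 + 4*0))*(-29) = (4*(-20 + 0))*(-29) = (4*(-20))*(-29) = -80*(-29) = 2320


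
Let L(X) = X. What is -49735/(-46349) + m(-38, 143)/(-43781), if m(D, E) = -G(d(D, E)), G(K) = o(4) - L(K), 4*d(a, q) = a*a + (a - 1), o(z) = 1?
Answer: 8644857191/8116822276 ≈ 1.0651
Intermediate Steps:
d(a, q) = -1/4 + a/4 + a**2/4 (d(a, q) = (a*a + (a - 1))/4 = (a**2 + (-1 + a))/4 = (-1 + a + a**2)/4 = -1/4 + a/4 + a**2/4)
G(K) = 1 - K
m(D, E) = -5/4 + D/4 + D**2/4 (m(D, E) = -(1 - (-1/4 + D/4 + D**2/4)) = -(1 + (1/4 - D/4 - D**2/4)) = -(5/4 - D/4 - D**2/4) = -5/4 + D/4 + D**2/4)
-49735/(-46349) + m(-38, 143)/(-43781) = -49735/(-46349) + (-5/4 + (1/4)*(-38) + (1/4)*(-38)**2)/(-43781) = -49735*(-1/46349) + (-5/4 - 19/2 + (1/4)*1444)*(-1/43781) = 49735/46349 + (-5/4 - 19/2 + 361)*(-1/43781) = 49735/46349 + (1401/4)*(-1/43781) = 49735/46349 - 1401/175124 = 8644857191/8116822276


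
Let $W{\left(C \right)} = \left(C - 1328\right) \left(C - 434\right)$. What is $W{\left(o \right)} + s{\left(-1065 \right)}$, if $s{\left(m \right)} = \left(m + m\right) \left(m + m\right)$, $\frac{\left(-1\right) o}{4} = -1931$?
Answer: $51163740$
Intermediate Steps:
$o = 7724$ ($o = \left(-4\right) \left(-1931\right) = 7724$)
$W{\left(C \right)} = \left(-1328 + C\right) \left(-434 + C\right)$
$s{\left(m \right)} = 4 m^{2}$ ($s{\left(m \right)} = 2 m 2 m = 4 m^{2}$)
$W{\left(o \right)} + s{\left(-1065 \right)} = \left(576352 + 7724^{2} - 13609688\right) + 4 \left(-1065\right)^{2} = \left(576352 + 59660176 - 13609688\right) + 4 \cdot 1134225 = 46626840 + 4536900 = 51163740$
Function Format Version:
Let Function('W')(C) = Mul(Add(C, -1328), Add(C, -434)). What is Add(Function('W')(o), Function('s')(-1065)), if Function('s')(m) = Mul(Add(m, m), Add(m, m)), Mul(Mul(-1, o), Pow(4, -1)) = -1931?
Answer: 51163740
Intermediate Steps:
o = 7724 (o = Mul(-4, -1931) = 7724)
Function('W')(C) = Mul(Add(-1328, C), Add(-434, C))
Function('s')(m) = Mul(4, Pow(m, 2)) (Function('s')(m) = Mul(Mul(2, m), Mul(2, m)) = Mul(4, Pow(m, 2)))
Add(Function('W')(o), Function('s')(-1065)) = Add(Add(576352, Pow(7724, 2), Mul(-1762, 7724)), Mul(4, Pow(-1065, 2))) = Add(Add(576352, 59660176, -13609688), Mul(4, 1134225)) = Add(46626840, 4536900) = 51163740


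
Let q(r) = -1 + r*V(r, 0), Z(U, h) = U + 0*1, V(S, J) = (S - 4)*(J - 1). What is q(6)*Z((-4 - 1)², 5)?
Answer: -325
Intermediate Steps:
V(S, J) = (-1 + J)*(-4 + S) (V(S, J) = (-4 + S)*(-1 + J) = (-1 + J)*(-4 + S))
Z(U, h) = U (Z(U, h) = U + 0 = U)
q(r) = -1 + r*(4 - r) (q(r) = -1 + r*(4 - r - 4*0 + 0*r) = -1 + r*(4 - r + 0 + 0) = -1 + r*(4 - r))
q(6)*Z((-4 - 1)², 5) = (-1 - 1*6*(-4 + 6))*(-4 - 1)² = (-1 - 1*6*2)*(-5)² = (-1 - 12)*25 = -13*25 = -325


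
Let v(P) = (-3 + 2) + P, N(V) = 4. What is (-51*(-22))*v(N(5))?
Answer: 3366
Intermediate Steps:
v(P) = -1 + P
(-51*(-22))*v(N(5)) = (-51*(-22))*(-1 + 4) = 1122*3 = 3366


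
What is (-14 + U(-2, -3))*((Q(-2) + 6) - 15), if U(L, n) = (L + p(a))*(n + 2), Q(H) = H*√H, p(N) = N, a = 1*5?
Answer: 153 + 34*I*√2 ≈ 153.0 + 48.083*I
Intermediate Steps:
a = 5
Q(H) = H^(3/2)
U(L, n) = (2 + n)*(5 + L) (U(L, n) = (L + 5)*(n + 2) = (5 + L)*(2 + n) = (2 + n)*(5 + L))
(-14 + U(-2, -3))*((Q(-2) + 6) - 15) = (-14 + (10 + 2*(-2) + 5*(-3) - 2*(-3)))*(((-2)^(3/2) + 6) - 15) = (-14 + (10 - 4 - 15 + 6))*((-2*I*√2 + 6) - 15) = (-14 - 3)*((6 - 2*I*√2) - 15) = -17*(-9 - 2*I*√2) = 153 + 34*I*√2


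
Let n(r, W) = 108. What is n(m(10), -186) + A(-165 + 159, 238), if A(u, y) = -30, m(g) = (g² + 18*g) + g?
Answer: 78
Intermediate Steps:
m(g) = g² + 19*g
n(m(10), -186) + A(-165 + 159, 238) = 108 - 30 = 78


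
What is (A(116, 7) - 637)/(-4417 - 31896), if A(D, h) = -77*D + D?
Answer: 9453/36313 ≈ 0.26032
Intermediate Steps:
A(D, h) = -76*D
(A(116, 7) - 637)/(-4417 - 31896) = (-76*116 - 637)/(-4417 - 31896) = (-8816 - 637)/(-36313) = -9453*(-1/36313) = 9453/36313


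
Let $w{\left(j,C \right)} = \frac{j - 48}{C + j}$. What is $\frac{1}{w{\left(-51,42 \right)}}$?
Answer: $\frac{1}{11} \approx 0.090909$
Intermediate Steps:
$w{\left(j,C \right)} = \frac{-48 + j}{C + j}$
$\frac{1}{w{\left(-51,42 \right)}} = \frac{1}{\frac{1}{42 - 51} \left(-48 - 51\right)} = \frac{1}{\frac{1}{-9} \left(-99\right)} = \frac{1}{\left(- \frac{1}{9}\right) \left(-99\right)} = \frac{1}{11}$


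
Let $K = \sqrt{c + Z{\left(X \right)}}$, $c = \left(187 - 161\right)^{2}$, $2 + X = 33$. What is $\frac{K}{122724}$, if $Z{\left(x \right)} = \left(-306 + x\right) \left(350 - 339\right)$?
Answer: $\frac{i \sqrt{29}}{13636} \approx 0.00039492 i$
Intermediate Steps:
$X = 31$ ($X = -2 + 33 = 31$)
$Z{\left(x \right)} = -3366 + 11 x$ ($Z{\left(x \right)} = \left(-306 + x\right) 11 = -3366 + 11 x$)
$c = 676$ ($c = 26^{2} = 676$)
$K = 9 i \sqrt{29}$ ($K = \sqrt{676 + \left(-3366 + 11 \cdot 31\right)} = \sqrt{676 + \left(-3366 + 341\right)} = \sqrt{676 - 3025} = \sqrt{-2349} = 9 i \sqrt{29} \approx 48.466 i$)
$\frac{K}{122724} = \frac{9 i \sqrt{29}}{122724} = 9 i \sqrt{29} \cdot \frac{1}{122724} = \frac{i \sqrt{29}}{13636}$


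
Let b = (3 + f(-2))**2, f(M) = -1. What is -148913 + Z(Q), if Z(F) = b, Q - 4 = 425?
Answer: -148909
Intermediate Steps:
Q = 429 (Q = 4 + 425 = 429)
b = 4 (b = (3 - 1)**2 = 2**2 = 4)
Z(F) = 4
-148913 + Z(Q) = -148913 + 4 = -148909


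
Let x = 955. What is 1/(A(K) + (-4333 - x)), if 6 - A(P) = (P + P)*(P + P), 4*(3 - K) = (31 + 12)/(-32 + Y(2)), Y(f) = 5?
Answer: -2916/15537001 ≈ -0.00018768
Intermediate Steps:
K = 367/108 (K = 3 - (31 + 12)/(4*(-32 + 5)) = 3 - 43/(4*(-27)) = 3 - 43*(-1)/(4*27) = 3 - ¼*(-43/27) = 3 + 43/108 = 367/108 ≈ 3.3981)
A(P) = 6 - 4*P² (A(P) = 6 - (P + P)*(P + P) = 6 - 2*P*2*P = 6 - 4*P²)
1/(A(K) + (-4333 - x)) = 1/((6 - 4*(367/108)²) + (-4333 - 1*955)) = 1/((6 - 4*134689/11664) + (-4333 - 955)) = 1/((6 - 134689/2916) - 5288) = 1/(-117193/2916 - 5288) = 1/(-15537001/2916) = -2916/15537001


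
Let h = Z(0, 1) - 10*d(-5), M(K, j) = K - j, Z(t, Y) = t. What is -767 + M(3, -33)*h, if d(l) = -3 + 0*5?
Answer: 313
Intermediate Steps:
d(l) = -3 (d(l) = -3 + 0 = -3)
h = 30 (h = 0 - 10*(-3) = 0 + 30 = 30)
-767 + M(3, -33)*h = -767 + (3 - 1*(-33))*30 = -767 + (3 + 33)*30 = -767 + 36*30 = -767 + 1080 = 313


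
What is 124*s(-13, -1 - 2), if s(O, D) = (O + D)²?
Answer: 31744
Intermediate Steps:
s(O, D) = (D + O)²
124*s(-13, -1 - 2) = 124*((-1 - 2) - 13)² = 124*(-3 - 13)² = 124*(-16)² = 124*256 = 31744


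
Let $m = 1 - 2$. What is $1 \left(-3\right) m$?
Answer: $3$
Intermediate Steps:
$m = -1$ ($m = 1 - 2 = -1$)
$1 \left(-3\right) m = 1 \left(-3\right) \left(-1\right) = \left(-3\right) \left(-1\right) = 3$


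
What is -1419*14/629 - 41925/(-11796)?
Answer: -69322837/2473228 ≈ -28.029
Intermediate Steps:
-1419*14/629 - 41925/(-11796) = -19866*1/629 - 41925*(-1/11796) = -19866/629 + 13975/3932 = -69322837/2473228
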